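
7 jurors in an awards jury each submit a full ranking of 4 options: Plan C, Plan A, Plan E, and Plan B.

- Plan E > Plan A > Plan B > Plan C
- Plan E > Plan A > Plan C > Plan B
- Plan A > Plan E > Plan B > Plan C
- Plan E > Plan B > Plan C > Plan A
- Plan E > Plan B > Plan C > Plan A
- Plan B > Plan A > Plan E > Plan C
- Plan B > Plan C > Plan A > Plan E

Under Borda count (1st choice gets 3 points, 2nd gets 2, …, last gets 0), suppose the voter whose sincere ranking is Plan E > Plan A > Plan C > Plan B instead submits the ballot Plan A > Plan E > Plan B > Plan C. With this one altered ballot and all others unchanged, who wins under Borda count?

Borda totals with the altered ballot: Plan C 4, Plan A 11, Plan E 14, Plan B 13.
The winner is unchanged: still Plan E.

Plan E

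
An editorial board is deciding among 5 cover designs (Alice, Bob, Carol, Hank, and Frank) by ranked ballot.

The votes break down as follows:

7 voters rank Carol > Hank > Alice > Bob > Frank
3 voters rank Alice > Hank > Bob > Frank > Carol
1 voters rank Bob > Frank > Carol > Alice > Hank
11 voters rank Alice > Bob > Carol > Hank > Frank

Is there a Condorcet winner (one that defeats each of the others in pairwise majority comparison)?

Yes

Head-to-head results (22 voters total):
Alice vs Bob: Alice wins 21–1.
Alice vs Carol: Alice wins 14–8.
Alice vs Hank: Alice wins 15–7.
Alice vs Frank: Alice wins 21–1.
Bob vs Carol: Bob wins 15–7.
Bob vs Hank: Bob wins 12–10.
Bob vs Frank: Bob wins 22–0.
Carol vs Hank: Carol wins 19–3.
Carol vs Frank: Carol wins 18–4.
Hank vs Frank: Hank wins 21–1.
Alice beats each rival — Bob (21–1), Carol (14–8), Hank (15–7), Frank (21–1) — so Alice is the Condorcet winner.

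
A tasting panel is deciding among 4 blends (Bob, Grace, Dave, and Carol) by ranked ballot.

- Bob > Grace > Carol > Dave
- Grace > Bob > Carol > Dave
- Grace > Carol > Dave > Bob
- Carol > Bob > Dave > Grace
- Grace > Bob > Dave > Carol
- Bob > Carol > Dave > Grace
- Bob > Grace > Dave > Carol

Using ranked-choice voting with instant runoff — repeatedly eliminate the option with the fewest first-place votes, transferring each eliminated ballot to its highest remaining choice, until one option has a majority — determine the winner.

Round 1: Bob 3, Grace 3, Carol 1, Dave 0. Dave has the fewest and is eliminated.
Round 2: Bob 3, Grace 3, Carol 1. Carol has the fewest and is eliminated.
Round 3: Bob 4, Grace 3. Bob has a majority.

Bob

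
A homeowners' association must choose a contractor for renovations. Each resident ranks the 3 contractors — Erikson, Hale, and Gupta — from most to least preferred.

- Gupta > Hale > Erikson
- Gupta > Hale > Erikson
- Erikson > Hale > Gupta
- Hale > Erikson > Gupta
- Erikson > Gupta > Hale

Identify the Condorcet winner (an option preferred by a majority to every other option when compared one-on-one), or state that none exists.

Head-to-head results (5 voters total):
Erikson vs Hale: Hale wins 3–2.
Erikson vs Gupta: Erikson wins 3–2.
Hale vs Gupta: Gupta wins 3–2.
No candidate beats all others: Erikson beats Gupta beats Hale beats Erikson, a majority cycle.

There is no Condorcet winner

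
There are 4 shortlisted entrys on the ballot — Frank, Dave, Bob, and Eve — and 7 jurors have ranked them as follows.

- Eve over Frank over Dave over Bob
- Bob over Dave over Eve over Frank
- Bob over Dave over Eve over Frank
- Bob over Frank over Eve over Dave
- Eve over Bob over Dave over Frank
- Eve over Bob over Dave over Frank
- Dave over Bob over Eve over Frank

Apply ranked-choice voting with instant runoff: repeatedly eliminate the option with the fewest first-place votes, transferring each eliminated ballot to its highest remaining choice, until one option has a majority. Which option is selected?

Bob

Round 1: Bob 3, Eve 3, Dave 1, Frank 0. Frank has the fewest and is eliminated.
Round 2: Bob 3, Eve 3, Dave 1. Dave has the fewest and is eliminated.
Round 3: Bob 4, Eve 3. Bob has a majority.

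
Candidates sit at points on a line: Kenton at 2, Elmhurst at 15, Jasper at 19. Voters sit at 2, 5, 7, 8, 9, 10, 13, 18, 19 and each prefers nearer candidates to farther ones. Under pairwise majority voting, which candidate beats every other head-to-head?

With single-peaked preferences on a line, the Condorcet winner is the candidate closest to the median voter.
The median voter (position 9) is closest to Elmhurst at 15.
Check: Elmhurst vs Jasper — voters closer to Elmhurst: 7 of 9.

Elmhurst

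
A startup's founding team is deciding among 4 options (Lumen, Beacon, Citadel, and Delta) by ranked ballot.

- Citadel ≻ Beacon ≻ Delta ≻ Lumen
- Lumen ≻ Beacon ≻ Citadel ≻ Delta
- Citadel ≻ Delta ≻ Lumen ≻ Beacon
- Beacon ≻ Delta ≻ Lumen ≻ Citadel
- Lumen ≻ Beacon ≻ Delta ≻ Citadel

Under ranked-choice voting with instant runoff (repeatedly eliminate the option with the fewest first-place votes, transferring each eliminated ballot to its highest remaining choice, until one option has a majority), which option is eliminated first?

Round 1: Lumen 2, Citadel 2, Beacon 1, Delta 0. Delta has the fewest and is eliminated.
Round 2: Lumen 2, Citadel 2, Beacon 1. Beacon has the fewest and is eliminated.
Round 3: Lumen 3, Citadel 2. Lumen has a majority.

Delta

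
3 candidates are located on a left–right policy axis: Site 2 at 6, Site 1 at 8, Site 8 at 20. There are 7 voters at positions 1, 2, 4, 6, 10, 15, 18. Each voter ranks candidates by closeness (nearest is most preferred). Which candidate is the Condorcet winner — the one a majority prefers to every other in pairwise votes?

Site 2

With single-peaked preferences on a line, the Condorcet winner is the candidate closest to the median voter.
The median voter (position 6) is closest to Site 2 at 6.
Check: Site 2 vs Site 1 — voters closer to Site 2: 4 of 7.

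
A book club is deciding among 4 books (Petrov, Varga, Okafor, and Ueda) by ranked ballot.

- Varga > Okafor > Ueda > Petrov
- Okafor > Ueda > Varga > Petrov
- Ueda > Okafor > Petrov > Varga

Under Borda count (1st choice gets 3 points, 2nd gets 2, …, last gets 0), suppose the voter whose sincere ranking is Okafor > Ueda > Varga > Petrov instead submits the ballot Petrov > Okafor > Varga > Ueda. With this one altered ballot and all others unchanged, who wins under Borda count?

Okafor

Borda totals with the altered ballot: Petrov 4, Varga 4, Okafor 6, Ueda 4.
The winner is unchanged: still Okafor.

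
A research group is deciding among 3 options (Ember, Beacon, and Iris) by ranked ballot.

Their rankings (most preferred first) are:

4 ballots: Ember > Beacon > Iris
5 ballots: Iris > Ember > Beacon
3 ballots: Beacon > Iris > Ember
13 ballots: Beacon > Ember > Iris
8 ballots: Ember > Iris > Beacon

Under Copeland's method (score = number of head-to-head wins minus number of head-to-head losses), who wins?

Pairwise results:
  Ember vs Beacon: Ember wins 17–16.
  Ember vs Iris: Ember wins 25–8.
  Beacon vs Iris: Beacon wins 20–13.
Copeland scores (wins − losses):
  Ember: 2 − 0 = 2
  Beacon: 1 − 1 = 0
  Iris: 0 − 2 = -2
Ember has the best Copeland score.

Ember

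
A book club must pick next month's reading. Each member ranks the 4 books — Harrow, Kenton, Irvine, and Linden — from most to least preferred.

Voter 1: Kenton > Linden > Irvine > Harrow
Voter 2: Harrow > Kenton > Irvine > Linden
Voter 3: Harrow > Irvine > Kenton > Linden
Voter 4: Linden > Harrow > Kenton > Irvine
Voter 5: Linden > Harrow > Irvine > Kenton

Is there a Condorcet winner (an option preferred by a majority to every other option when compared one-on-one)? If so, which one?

No Condorcet winner

Head-to-head results (5 voters total):
Harrow vs Kenton: Harrow wins 4–1.
Harrow vs Irvine: Harrow wins 4–1.
Harrow vs Linden: Linden wins 3–2.
Kenton vs Irvine: Kenton wins 3–2.
Kenton vs Linden: Kenton wins 3–2.
Irvine vs Linden: Linden wins 3–2.
No candidate beats all others: Harrow beats Kenton beats Linden beats Harrow, a majority cycle.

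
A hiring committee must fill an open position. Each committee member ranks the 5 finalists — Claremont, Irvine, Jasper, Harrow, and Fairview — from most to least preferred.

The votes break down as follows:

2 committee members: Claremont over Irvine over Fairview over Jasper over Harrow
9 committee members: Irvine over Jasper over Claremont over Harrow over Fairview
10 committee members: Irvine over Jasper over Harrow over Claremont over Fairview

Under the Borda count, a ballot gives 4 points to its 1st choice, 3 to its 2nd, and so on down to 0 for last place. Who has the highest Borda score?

Borda scores:
  Claremont: 2·4 + 9·2 + 10·1 = 36
  Irvine: 2·3 + 9·4 + 10·4 = 82
  Jasper: 2·1 + 9·3 + 10·3 = 59
  Harrow: 2·0 + 9·1 + 10·2 = 29
  Fairview: 2·2 + 9·0 + 10·0 = 4
Irvine has the highest total.

Irvine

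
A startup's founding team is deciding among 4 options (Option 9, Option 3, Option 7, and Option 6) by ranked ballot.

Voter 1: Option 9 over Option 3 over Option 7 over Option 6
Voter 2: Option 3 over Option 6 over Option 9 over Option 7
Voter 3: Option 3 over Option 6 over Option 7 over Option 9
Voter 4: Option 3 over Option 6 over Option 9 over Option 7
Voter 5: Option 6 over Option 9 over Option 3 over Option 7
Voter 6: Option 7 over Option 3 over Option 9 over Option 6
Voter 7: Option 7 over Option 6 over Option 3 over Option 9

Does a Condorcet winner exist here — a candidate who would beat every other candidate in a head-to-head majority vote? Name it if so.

Option 3

Head-to-head results (7 voters total):
Option 9 vs Option 3: Option 3 wins 5–2.
Option 9 vs Option 7: Option 9 wins 4–3.
Option 9 vs Option 6: Option 6 wins 5–2.
Option 3 vs Option 7: Option 3 wins 5–2.
Option 3 vs Option 6: Option 3 wins 5–2.
Option 7 vs Option 6: Option 6 wins 4–3.
Option 3 beats each rival — Option 9 (5–2), Option 7 (5–2), Option 6 (5–2) — so Option 3 is the Condorcet winner.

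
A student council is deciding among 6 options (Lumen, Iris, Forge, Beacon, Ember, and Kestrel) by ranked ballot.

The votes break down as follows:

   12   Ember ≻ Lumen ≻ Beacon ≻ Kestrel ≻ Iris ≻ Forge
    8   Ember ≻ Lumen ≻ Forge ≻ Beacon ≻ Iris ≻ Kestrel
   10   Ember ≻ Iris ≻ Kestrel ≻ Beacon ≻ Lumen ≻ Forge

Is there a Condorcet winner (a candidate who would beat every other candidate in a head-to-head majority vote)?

Head-to-head results (30 voters total):
Lumen vs Iris: Lumen wins 20–10.
Lumen vs Forge: Lumen wins 30–0.
Lumen vs Beacon: Lumen wins 20–10.
Lumen vs Ember: Ember wins 30–0.
Lumen vs Kestrel: Lumen wins 20–10.
Iris vs Forge: Iris wins 22–8.
Iris vs Beacon: Beacon wins 20–10.
Iris vs Ember: Ember wins 30–0.
Iris vs Kestrel: Iris wins 18–12.
Forge vs Beacon: Beacon wins 22–8.
Forge vs Ember: Ember wins 30–0.
Forge vs Kestrel: Kestrel wins 22–8.
Beacon vs Ember: Ember wins 30–0.
Beacon vs Kestrel: Beacon wins 20–10.
Ember vs Kestrel: Ember wins 30–0.
Ember beats each rival — Lumen (30–0), Iris (30–0), Forge (30–0), Beacon (30–0), Kestrel (30–0) — so Ember is the Condorcet winner.

Yes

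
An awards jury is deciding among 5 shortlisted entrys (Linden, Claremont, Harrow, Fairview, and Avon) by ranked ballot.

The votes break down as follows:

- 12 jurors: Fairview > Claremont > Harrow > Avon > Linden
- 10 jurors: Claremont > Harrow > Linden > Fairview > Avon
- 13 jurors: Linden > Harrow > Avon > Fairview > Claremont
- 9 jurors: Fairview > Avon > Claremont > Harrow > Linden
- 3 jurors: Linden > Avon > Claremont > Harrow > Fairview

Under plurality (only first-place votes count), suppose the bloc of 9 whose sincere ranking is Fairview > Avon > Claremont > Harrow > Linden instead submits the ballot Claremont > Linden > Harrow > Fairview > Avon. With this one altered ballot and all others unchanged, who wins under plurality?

Claremont

First-place totals with the altered ballot: Linden 16, Claremont 19, Harrow 0, Fairview 12, Avon 0.
The switch changes the winner from Fairview to Claremont.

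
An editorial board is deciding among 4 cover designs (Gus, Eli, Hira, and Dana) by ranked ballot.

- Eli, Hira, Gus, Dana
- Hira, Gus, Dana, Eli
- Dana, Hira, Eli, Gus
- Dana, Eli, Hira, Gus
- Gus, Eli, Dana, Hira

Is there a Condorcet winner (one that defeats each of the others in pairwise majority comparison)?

No

Head-to-head results (5 voters total):
Gus vs Eli: Eli wins 3–2.
Gus vs Hira: Hira wins 4–1.
Gus vs Dana: Gus wins 3–2.
Eli vs Hira: Eli wins 3–2.
Eli vs Dana: Dana wins 3–2.
Hira vs Dana: Dana wins 3–2.
No candidate beats all others: Gus beats Dana beats Eli beats Gus, a majority cycle.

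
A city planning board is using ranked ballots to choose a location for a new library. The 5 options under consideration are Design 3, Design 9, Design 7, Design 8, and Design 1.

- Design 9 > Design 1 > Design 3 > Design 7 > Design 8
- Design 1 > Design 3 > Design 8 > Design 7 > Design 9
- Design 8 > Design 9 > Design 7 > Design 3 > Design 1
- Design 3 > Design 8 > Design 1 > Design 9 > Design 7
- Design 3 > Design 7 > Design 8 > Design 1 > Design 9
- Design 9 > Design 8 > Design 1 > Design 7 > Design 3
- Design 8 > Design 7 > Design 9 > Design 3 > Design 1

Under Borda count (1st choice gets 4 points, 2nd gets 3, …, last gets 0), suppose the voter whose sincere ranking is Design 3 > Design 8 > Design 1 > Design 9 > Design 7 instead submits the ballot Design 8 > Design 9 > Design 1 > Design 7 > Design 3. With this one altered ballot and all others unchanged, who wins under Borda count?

Borda totals with the altered ballot: Design 3 11, Design 9 16, Design 7 12, Design 8 19, Design 1 12.
The winner is unchanged: still Design 8.

Design 8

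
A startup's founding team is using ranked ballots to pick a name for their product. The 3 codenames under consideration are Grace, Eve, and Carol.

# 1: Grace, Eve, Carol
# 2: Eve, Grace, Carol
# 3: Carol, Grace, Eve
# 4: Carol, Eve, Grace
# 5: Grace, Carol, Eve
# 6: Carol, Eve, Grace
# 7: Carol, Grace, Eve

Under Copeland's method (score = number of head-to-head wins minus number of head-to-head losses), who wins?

Carol

Pairwise results:
  Grace vs Eve: Grace wins 4–3.
  Grace vs Carol: Carol wins 4–3.
  Eve vs Carol: Carol wins 5–2.
Copeland scores (wins − losses):
  Grace: 1 − 1 = 0
  Eve: 0 − 2 = -2
  Carol: 2 − 0 = 2
Carol has the best Copeland score.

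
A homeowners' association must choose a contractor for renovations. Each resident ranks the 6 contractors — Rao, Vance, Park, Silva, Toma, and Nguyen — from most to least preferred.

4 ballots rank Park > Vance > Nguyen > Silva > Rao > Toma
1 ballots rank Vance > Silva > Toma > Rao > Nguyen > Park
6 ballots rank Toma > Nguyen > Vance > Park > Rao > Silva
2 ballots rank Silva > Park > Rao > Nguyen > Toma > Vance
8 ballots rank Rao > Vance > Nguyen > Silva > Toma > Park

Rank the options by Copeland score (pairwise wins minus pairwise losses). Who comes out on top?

Vance

Pairwise results:
  Rao vs Vance: Vance wins 11–10.
  Rao vs Park: Park wins 12–9.
  Rao vs Silva: Rao wins 14–7.
  Rao vs Toma: Rao wins 14–7.
  Rao vs Nguyen: Rao wins 11–10.
  Vance vs Park: Vance wins 15–6.
  Vance vs Silva: Vance wins 19–2.
  Vance vs Toma: Vance wins 13–8.
  Vance vs Nguyen: Vance wins 13–8.
  Park vs Silva: Silva wins 11–10.
  Park vs Toma: Toma wins 15–6.
  Park vs Nguyen: Nguyen wins 15–6.
  Silva vs Toma: Silva wins 15–6.
  Silva vs Nguyen: Nguyen wins 18–3.
  Toma vs Nguyen: Nguyen wins 14–7.
Copeland scores (wins − losses):
  Rao: 3 − 2 = 1
  Vance: 5 − 0 = 5
  Park: 1 − 4 = -3
  Silva: 2 − 3 = -1
  Toma: 1 − 4 = -3
  Nguyen: 3 − 2 = 1
Vance has the best Copeland score.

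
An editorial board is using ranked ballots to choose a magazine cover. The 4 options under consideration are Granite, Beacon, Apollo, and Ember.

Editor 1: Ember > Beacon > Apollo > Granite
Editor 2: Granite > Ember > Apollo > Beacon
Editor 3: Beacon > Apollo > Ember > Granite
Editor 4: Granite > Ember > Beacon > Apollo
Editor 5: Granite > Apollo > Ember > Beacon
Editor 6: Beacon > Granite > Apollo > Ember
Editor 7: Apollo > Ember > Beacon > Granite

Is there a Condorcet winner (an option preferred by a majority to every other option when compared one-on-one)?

No

Head-to-head results (7 voters total):
Granite vs Beacon: Beacon wins 4–3.
Granite vs Apollo: Granite wins 4–3.
Granite vs Ember: Granite wins 4–3.
Beacon vs Apollo: Beacon wins 4–3.
Beacon vs Ember: Ember wins 5–2.
Apollo vs Ember: Apollo wins 4–3.
No candidate beats all others: Granite beats Ember beats Beacon beats Granite, a majority cycle.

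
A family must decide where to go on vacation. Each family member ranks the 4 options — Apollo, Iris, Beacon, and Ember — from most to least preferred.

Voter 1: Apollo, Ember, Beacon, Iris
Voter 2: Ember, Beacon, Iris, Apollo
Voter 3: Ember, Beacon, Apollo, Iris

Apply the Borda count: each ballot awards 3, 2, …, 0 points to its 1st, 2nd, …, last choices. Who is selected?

Ember

Borda scores:
  Apollo: 3 + 0 + 1 = 4
  Iris: 0 + 1 + 0 = 1
  Beacon: 1 + 2 + 2 = 5
  Ember: 2 + 3 + 3 = 8
Ember has the highest total.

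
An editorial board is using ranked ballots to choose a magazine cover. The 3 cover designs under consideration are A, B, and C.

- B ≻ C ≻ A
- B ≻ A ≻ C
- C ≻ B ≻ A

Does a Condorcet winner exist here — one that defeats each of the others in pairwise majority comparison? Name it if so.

Head-to-head results (3 voters total):
A vs B: B wins 3–0.
A vs C: C wins 2–1.
B vs C: B wins 2–1.
B beats each rival — A (3–0), C (2–1) — so B is the Condorcet winner.

B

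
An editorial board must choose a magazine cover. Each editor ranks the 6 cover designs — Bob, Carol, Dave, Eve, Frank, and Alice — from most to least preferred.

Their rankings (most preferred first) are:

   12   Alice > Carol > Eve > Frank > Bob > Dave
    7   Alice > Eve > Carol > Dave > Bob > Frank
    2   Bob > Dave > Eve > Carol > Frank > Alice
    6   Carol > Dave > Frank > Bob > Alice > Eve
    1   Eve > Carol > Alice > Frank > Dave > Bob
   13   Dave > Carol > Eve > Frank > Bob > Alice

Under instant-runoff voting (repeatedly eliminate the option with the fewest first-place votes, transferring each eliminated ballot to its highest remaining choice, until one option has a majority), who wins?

Round 1: Alice 19, Dave 13, Carol 6, Bob 2, Eve 1, Frank 0. Frank has the fewest and is eliminated.
Round 2: Alice 19, Dave 13, Carol 6, Bob 2, Eve 1. Eve has the fewest and is eliminated.
Round 3: Alice 19, Dave 13, Carol 7, Bob 2. Bob has the fewest and is eliminated.
Round 4: Alice 19, Dave 15, Carol 7. Carol has the fewest and is eliminated.
Round 5: Dave 21, Alice 20. Dave has a majority.

Dave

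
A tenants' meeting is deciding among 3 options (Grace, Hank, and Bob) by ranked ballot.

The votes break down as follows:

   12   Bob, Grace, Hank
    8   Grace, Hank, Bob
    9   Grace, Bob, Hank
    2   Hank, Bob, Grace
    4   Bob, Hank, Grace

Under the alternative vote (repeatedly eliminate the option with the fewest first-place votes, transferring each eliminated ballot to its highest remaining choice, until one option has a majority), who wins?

Bob

Round 1: Grace 17, Bob 16, Hank 2. Hank has the fewest and is eliminated.
Round 2: Bob 18, Grace 17. Bob has a majority.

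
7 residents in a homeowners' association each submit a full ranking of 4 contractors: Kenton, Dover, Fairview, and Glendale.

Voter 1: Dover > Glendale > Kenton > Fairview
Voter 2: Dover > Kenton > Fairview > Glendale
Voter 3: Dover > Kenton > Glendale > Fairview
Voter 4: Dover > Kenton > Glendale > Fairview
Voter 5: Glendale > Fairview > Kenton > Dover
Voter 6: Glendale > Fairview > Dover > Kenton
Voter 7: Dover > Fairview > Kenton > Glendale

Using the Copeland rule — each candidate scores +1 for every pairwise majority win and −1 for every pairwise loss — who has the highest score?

Dover

Pairwise results:
  Kenton vs Dover: Dover wins 6–1.
  Kenton vs Fairview: Kenton wins 4–3.
  Kenton vs Glendale: Kenton wins 4–3.
  Dover vs Fairview: Dover wins 5–2.
  Dover vs Glendale: Dover wins 5–2.
  Fairview vs Glendale: Glendale wins 5–2.
Copeland scores (wins − losses):
  Kenton: 2 − 1 = 1
  Dover: 3 − 0 = 3
  Fairview: 0 − 3 = -3
  Glendale: 1 − 2 = -1
Dover has the best Copeland score.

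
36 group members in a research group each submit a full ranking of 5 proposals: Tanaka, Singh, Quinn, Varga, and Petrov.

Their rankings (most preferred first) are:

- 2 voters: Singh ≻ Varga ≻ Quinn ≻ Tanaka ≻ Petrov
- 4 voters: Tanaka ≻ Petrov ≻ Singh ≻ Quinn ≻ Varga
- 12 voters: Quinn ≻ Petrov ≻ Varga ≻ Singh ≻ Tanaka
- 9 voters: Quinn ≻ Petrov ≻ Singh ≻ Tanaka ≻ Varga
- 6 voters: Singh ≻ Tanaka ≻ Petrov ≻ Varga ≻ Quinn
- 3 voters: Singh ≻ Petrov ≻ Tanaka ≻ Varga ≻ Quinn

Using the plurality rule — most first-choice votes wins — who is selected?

Quinn

First-place vote totals:
  Tanaka: 4
  Singh: 11
  Quinn: 21
  Varga: 0
  Petrov: 0
Quinn has the most first-place votes.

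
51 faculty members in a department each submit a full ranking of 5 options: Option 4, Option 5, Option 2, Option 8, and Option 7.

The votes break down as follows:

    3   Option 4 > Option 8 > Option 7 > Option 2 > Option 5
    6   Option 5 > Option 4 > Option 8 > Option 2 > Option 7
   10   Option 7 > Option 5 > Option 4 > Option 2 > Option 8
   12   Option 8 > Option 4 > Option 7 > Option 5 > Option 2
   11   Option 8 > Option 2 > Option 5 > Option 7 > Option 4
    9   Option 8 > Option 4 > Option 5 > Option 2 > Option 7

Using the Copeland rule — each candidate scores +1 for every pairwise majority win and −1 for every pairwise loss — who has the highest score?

Pairwise results:
  Option 4 vs Option 5: Option 5 wins 27–24.
  Option 4 vs Option 2: Option 4 wins 40–11.
  Option 4 vs Option 8: Option 8 wins 32–19.
  Option 4 vs Option 7: Option 4 wins 30–21.
  Option 5 vs Option 2: Option 5 wins 37–14.
  Option 5 vs Option 8: Option 8 wins 35–16.
  Option 5 vs Option 7: Option 5 wins 26–25.
  Option 2 vs Option 8: Option 8 wins 41–10.
  Option 2 vs Option 7: Option 2 wins 26–25.
  Option 8 vs Option 7: Option 8 wins 41–10.
Copeland scores (wins − losses):
  Option 4: 2 − 2 = 0
  Option 5: 3 − 1 = 2
  Option 2: 1 − 3 = -2
  Option 8: 4 − 0 = 4
  Option 7: 0 − 4 = -4
Option 8 has the best Copeland score.

Option 8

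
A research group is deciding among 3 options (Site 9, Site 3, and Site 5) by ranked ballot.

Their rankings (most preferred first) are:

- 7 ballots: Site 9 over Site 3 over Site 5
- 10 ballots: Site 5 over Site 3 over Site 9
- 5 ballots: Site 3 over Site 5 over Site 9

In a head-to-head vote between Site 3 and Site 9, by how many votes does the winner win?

8

Ballots ranking Site 3 above Site 9: 10+5 = 15.
Ballots ranking Site 9 above Site 3: 7.
Site 3 wins 15–7, a margin of 8.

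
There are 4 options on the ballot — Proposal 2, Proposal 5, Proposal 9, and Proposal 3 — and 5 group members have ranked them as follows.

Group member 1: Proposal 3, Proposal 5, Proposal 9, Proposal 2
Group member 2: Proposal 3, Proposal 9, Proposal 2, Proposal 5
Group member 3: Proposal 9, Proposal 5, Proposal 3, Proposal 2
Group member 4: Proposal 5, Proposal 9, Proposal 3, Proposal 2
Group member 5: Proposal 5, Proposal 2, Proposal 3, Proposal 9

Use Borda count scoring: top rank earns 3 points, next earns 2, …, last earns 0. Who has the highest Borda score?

Borda scores:
  Proposal 2: 0 + 1 + 0 + 0 + 2 = 3
  Proposal 5: 2 + 0 + 2 + 3 + 3 = 10
  Proposal 9: 1 + 2 + 3 + 2 + 0 = 8
  Proposal 3: 3 + 3 + 1 + 1 + 1 = 9
Proposal 5 has the highest total.

Proposal 5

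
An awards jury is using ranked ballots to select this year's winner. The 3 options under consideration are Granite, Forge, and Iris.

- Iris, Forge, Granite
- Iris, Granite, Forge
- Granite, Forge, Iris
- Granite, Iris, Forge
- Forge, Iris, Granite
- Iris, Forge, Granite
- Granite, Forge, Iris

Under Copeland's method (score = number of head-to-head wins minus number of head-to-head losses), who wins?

Pairwise results:
  Granite vs Forge: Granite wins 4–3.
  Granite vs Iris: Iris wins 4–3.
  Forge vs Iris: Iris wins 4–3.
Copeland scores (wins − losses):
  Granite: 1 − 1 = 0
  Forge: 0 − 2 = -2
  Iris: 2 − 0 = 2
Iris has the best Copeland score.

Iris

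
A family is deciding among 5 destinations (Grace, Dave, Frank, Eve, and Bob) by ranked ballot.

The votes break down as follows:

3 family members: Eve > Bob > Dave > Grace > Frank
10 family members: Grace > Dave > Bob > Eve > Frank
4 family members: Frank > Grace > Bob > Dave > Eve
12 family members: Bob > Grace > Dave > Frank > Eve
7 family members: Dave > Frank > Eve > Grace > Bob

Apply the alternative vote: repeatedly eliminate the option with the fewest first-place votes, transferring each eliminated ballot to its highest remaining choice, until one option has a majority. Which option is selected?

Grace

Round 1: Bob 12, Grace 10, Dave 7, Frank 4, Eve 3. Eve has the fewest and is eliminated.
Round 2: Bob 15, Grace 10, Dave 7, Frank 4. Frank has the fewest and is eliminated.
Round 3: Bob 15, Grace 14, Dave 7. Dave has the fewest and is eliminated.
Round 4: Grace 21, Bob 15. Grace has a majority.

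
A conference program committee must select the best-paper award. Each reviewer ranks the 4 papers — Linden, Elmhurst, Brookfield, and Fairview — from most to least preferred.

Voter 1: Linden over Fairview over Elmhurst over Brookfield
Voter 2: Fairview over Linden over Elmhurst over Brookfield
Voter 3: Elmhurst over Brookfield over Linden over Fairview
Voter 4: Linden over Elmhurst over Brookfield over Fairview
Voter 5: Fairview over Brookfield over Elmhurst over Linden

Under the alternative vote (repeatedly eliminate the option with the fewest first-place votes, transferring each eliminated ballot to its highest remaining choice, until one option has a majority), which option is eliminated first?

Round 1: Linden 2, Fairview 2, Elmhurst 1, Brookfield 0. Brookfield has the fewest and is eliminated.
Round 2: Linden 2, Fairview 2, Elmhurst 1. Elmhurst has the fewest and is eliminated.
Round 3: Linden 3, Fairview 2. Linden has a majority.

Brookfield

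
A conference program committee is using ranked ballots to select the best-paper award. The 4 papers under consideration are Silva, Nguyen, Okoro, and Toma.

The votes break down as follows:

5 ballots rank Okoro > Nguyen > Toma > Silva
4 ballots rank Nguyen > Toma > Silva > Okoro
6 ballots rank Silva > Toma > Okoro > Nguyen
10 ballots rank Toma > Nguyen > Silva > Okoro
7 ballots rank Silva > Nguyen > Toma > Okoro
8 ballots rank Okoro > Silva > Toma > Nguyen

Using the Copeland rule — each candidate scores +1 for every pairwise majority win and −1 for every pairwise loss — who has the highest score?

Silva

Pairwise results:
  Silva vs Nguyen: Silva wins 21–19.
  Silva vs Okoro: Silva wins 27–13.
  Silva vs Toma: Silva wins 21–19.
  Nguyen vs Okoro: Nguyen wins 21–19.
  Nguyen vs Toma: Toma wins 24–16.
  Okoro vs Toma: Toma wins 27–13.
Copeland scores (wins − losses):
  Silva: 3 − 0 = 3
  Nguyen: 1 − 2 = -1
  Okoro: 0 − 3 = -3
  Toma: 2 − 1 = 1
Silva has the best Copeland score.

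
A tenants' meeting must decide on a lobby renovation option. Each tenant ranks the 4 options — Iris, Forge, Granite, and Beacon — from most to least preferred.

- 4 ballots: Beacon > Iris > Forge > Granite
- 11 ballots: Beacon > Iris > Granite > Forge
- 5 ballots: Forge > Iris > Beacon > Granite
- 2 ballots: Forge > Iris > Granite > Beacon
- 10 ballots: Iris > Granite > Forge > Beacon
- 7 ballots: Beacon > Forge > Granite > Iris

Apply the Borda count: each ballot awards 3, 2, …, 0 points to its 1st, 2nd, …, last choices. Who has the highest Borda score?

Borda scores:
  Iris: 4·2 + 11·2 + 5·2 + 2·2 + 10·3 + 7·0 = 74
  Forge: 4·1 + 11·0 + 5·3 + 2·3 + 10·1 + 7·2 = 49
  Granite: 4·0 + 11·1 + 5·0 + 2·1 + 10·2 + 7·1 = 40
  Beacon: 4·3 + 11·3 + 5·1 + 2·0 + 10·0 + 7·3 = 71
Iris has the highest total.

Iris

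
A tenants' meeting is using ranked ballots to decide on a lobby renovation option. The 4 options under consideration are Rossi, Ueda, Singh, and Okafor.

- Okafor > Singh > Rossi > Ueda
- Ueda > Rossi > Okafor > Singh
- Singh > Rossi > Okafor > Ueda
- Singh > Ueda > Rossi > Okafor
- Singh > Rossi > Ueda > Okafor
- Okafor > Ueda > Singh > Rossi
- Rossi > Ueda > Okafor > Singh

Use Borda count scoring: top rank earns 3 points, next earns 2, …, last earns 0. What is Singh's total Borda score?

12

Borda scores:
  Rossi: 1 + 2 + 2 + 1 + 2 + 0 + 3 = 11
  Ueda: 0 + 3 + 0 + 2 + 1 + 2 + 2 = 10
  Singh: 2 + 0 + 3 + 3 + 3 + 1 + 0 = 12
  Okafor: 3 + 1 + 1 + 0 + 0 + 3 + 1 = 9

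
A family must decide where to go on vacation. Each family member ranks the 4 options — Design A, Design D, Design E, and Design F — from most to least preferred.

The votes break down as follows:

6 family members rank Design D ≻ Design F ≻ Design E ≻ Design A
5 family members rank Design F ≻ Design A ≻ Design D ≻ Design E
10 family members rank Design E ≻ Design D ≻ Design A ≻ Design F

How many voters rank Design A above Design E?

5

Ballots ranking Design A above Design E: 5.
Ballots ranking Design E above Design A: 6+10 = 16.
So 5 of 21 voters prefer Design A to Design E.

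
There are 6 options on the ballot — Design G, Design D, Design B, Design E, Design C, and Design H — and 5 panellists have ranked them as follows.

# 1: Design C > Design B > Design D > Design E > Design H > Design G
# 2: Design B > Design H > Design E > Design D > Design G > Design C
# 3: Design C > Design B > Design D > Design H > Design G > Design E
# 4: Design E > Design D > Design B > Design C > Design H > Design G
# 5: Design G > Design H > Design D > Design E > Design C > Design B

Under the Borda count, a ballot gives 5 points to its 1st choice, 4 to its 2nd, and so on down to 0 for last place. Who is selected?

Design B

Borda scores:
  Design G: 0 + 1 + 1 + 0 + 5 = 7
  Design D: 3 + 2 + 3 + 4 + 3 = 15
  Design B: 4 + 5 + 4 + 3 + 0 = 16
  Design E: 2 + 3 + 0 + 5 + 2 = 12
  Design C: 5 + 0 + 5 + 2 + 1 = 13
  Design H: 1 + 4 + 2 + 1 + 4 = 12
Design B has the highest total.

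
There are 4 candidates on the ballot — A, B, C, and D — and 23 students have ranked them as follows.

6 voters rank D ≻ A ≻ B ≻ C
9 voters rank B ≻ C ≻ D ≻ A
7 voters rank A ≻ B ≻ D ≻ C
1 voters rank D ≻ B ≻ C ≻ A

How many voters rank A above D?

7

Ballots ranking A above D: 7.
Ballots ranking D above A: 6+9+1 = 16.
So 7 of 23 voters prefer A to D.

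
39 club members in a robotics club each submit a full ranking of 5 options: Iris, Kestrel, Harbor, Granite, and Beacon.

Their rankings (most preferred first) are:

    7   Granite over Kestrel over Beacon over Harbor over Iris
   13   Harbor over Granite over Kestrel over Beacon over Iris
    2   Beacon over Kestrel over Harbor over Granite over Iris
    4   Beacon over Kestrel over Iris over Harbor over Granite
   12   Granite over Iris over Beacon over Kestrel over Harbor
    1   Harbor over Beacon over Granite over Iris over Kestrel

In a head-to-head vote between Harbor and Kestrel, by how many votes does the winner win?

11

Ballots ranking Harbor above Kestrel: 13+1 = 14.
Ballots ranking Kestrel above Harbor: 7+2+4+12 = 25.
Kestrel wins 25–14, a margin of 11.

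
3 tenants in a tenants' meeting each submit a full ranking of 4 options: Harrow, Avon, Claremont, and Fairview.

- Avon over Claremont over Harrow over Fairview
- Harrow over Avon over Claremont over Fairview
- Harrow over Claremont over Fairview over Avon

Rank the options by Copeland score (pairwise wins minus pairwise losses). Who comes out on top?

Harrow

Pairwise results:
  Harrow vs Avon: Harrow wins 2–1.
  Harrow vs Claremont: Harrow wins 2–1.
  Harrow vs Fairview: Harrow wins 3–0.
  Avon vs Claremont: Avon wins 2–1.
  Avon vs Fairview: Avon wins 2–1.
  Claremont vs Fairview: Claremont wins 3–0.
Copeland scores (wins − losses):
  Harrow: 3 − 0 = 3
  Avon: 2 − 1 = 1
  Claremont: 1 − 2 = -1
  Fairview: 0 − 3 = -3
Harrow has the best Copeland score.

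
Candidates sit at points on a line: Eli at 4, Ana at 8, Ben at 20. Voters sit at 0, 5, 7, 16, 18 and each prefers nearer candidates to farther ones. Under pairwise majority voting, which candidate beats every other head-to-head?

With single-peaked preferences on a line, the Condorcet winner is the candidate closest to the median voter.
The median voter (position 7) is closest to Ana at 8.
Check: Ana vs Eli — voters closer to Ana: 3 of 5.

Ana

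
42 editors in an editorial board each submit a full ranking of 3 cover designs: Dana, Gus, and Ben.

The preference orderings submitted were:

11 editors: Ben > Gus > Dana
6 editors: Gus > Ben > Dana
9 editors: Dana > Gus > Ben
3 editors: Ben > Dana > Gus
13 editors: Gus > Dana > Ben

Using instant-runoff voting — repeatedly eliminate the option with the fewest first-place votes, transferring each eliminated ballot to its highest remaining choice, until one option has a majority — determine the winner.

Round 1: Gus 19, Ben 14, Dana 9. Dana has the fewest and is eliminated.
Round 2: Gus 28, Ben 14. Gus has a majority.

Gus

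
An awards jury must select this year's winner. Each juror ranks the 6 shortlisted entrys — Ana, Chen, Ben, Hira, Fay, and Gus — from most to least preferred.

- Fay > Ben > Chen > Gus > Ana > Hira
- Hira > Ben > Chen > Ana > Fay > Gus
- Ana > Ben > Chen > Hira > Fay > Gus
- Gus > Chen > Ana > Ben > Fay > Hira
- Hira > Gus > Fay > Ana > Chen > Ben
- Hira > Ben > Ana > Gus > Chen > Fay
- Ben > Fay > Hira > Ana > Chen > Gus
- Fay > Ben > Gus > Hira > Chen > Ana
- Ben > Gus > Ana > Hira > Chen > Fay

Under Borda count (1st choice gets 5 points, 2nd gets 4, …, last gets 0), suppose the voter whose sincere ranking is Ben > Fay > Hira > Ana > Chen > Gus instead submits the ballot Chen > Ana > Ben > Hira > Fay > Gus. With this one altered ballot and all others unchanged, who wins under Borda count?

Borda totals with the altered ballot: Ana 23, Chen 22, Ben 30, Hira 23, Fay 17, Gus 20.
The winner is unchanged: still Ben.

Ben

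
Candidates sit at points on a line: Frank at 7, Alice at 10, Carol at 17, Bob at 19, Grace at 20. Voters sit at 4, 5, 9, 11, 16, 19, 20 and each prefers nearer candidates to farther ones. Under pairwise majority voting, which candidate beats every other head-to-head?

Alice

With single-peaked preferences on a line, the Condorcet winner is the candidate closest to the median voter.
The median voter (position 11) is closest to Alice at 10.
Check: Alice vs Carol — voters closer to Alice: 4 of 7.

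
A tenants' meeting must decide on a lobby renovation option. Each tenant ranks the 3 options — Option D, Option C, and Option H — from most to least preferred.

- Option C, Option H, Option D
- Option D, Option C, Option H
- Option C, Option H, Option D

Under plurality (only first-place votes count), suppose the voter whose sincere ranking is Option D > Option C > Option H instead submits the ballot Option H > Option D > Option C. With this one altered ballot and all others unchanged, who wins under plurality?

Option C

First-place totals with the altered ballot: Option D 0, Option C 2, Option H 1.
The winner is unchanged: still Option C.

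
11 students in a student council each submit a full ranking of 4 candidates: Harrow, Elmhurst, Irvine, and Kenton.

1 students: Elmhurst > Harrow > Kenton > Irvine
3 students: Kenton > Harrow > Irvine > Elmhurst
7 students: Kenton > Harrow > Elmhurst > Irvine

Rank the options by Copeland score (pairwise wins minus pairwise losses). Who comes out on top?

Pairwise results:
  Harrow vs Elmhurst: Harrow wins 10–1.
  Harrow vs Irvine: Harrow wins 11–0.
  Harrow vs Kenton: Kenton wins 10–1.
  Elmhurst vs Irvine: Elmhurst wins 8–3.
  Elmhurst vs Kenton: Kenton wins 10–1.
  Irvine vs Kenton: Kenton wins 11–0.
Copeland scores (wins − losses):
  Harrow: 2 − 1 = 1
  Elmhurst: 1 − 2 = -1
  Irvine: 0 − 3 = -3
  Kenton: 3 − 0 = 3
Kenton has the best Copeland score.

Kenton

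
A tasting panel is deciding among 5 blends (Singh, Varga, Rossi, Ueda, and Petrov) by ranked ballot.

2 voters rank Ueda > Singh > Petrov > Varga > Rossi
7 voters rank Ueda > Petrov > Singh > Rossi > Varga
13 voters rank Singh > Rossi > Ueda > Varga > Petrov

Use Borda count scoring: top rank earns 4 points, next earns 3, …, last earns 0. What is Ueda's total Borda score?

62

Borda scores:
  Singh: 2·3 + 7·2 + 13·4 = 72
  Varga: 2·1 + 7·0 + 13·1 = 15
  Rossi: 2·0 + 7·1 + 13·3 = 46
  Ueda: 2·4 + 7·4 + 13·2 = 62
  Petrov: 2·2 + 7·3 + 13·0 = 25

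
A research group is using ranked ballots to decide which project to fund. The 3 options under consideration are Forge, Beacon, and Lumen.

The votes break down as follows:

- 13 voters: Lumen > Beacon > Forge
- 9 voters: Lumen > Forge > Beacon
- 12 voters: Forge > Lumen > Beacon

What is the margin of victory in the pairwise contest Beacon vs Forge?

Ballots ranking Beacon above Forge: 13.
Ballots ranking Forge above Beacon: 9+12 = 21.
Forge wins 21–13, a margin of 8.

8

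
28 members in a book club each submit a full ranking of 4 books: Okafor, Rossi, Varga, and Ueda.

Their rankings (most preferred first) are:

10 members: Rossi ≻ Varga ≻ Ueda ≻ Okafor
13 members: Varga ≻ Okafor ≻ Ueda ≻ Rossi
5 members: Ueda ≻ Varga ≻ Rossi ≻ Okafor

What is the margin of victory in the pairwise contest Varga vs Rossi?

Ballots ranking Varga above Rossi: 13+5 = 18.
Ballots ranking Rossi above Varga: 10.
Varga wins 18–10, a margin of 8.

8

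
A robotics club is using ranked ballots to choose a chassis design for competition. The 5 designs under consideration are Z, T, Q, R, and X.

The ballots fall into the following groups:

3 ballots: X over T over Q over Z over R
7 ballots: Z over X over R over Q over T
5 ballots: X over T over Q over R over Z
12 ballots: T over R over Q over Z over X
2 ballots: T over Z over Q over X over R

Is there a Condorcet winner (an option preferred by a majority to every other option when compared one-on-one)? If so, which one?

Head-to-head results (29 voters total):
Z vs T: T wins 22–7.
Z vs Q: Q wins 20–9.
Z vs R: R wins 17–12.
Z vs X: Z wins 21–8.
T vs Q: T wins 22–7.
T vs R: T wins 22–7.
T vs X: X wins 15–14.
Q vs R: R wins 19–10.
Q vs X: X wins 15–14.
R vs X: X wins 17–12.
No candidate beats all others: Z beats X beats T beats Z, a majority cycle.

There is no Condorcet winner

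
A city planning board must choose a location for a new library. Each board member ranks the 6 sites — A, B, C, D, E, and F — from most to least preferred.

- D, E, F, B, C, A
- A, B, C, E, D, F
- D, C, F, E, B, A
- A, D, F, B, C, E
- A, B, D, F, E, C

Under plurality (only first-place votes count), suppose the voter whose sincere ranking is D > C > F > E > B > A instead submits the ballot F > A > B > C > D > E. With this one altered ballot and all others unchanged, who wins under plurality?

A

First-place totals with the altered ballot: A 3, B 0, C 0, D 1, E 0, F 1.
The winner is unchanged: still A.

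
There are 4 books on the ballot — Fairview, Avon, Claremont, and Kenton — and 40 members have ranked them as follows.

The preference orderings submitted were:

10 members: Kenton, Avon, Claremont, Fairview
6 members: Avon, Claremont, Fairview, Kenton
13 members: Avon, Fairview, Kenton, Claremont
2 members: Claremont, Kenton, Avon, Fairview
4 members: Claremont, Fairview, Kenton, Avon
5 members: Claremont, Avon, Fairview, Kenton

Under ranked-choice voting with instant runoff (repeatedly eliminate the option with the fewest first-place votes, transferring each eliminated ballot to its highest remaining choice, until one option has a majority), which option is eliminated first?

Round 1: Avon 19, Claremont 11, Kenton 10, Fairview 0. Fairview has the fewest and is eliminated.
Round 2: Avon 19, Claremont 11, Kenton 10. Kenton has the fewest and is eliminated.
Round 3: Avon 29, Claremont 11. Avon has a majority.

Fairview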